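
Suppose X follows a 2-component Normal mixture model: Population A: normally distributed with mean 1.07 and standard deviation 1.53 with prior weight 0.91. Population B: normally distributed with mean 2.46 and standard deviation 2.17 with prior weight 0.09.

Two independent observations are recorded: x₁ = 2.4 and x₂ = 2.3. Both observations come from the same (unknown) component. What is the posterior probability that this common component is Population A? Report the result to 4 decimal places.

0.9101

The responsibility of component k is π_k f_k(x) divided by Σ_j π_j f_j(x).
Since both observations come from the same component, the likelihood for component k is f_k(x₁)·f_k(x₂).
  L_A = [0.178703] × [0.188746] = 0.0337295
  L_B = [0.183774] × [0.183345] = 0.0336941
Unnormalised posteriors:
  π_A·L_A = 0.91 × 0.0337295 = 0.0306939
  π_B·L_B = 0.09 × 0.0336941 = 0.00303247
Marginal: 0.0306939 + 0.00303247 = 0.0337263
P(Population A | x₁,x₂) ≈ 0.9101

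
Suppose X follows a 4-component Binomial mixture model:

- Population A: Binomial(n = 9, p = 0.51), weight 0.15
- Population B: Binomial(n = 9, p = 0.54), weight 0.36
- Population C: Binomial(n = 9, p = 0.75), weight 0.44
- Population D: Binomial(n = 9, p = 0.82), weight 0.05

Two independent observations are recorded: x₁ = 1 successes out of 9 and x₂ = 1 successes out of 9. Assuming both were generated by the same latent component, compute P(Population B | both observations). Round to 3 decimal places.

0.495

P(component k | x) = w_k·f_k(x) / marginal(x), where marginal(x) = Σ_j w_j·f_j(x).
Since both observations come from the same component, the likelihood for component k is f_k(x₁)·f_k(x₂).
  f_A = [0.0152539] × [0.0152539] = 0.000232682
  f_B = [0.00974314] × [0.00974314] = 9.49288e-05
  f_C = [0.000102997] × [0.000102997] = 1.06083e-08
  f_D = [8.13273e-06] × [8.13273e-06] = 6.61413e-11
Prior × likelihood for each component:
  w_A·f_A = 0.15 × 0.000232682 = 3.49023e-05
  w_B·f_B = 0.36 × 9.49288e-05 = 3.41744e-05
  w_C·f_C = 0.44 × 1.06083e-08 = 4.66767e-09
  w_D·f_D = 0.05 × 6.61413e-11 = 3.30707e-12
Marginal: 3.49023e-05 + 3.41744e-05 + 4.66767e-09 + 3.30707e-12 = 6.90813e-05
P(Population B | x₁, x₂) ≈ 0.495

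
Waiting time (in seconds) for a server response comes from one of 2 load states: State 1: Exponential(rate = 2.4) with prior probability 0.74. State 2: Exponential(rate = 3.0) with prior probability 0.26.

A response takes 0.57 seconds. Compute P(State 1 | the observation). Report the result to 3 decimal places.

Apply Bayes' rule: the posterior for each component is proportional to its prior times its likelihood at x.
Exponential densities:
  p_1 = 0.611078
  p_2 = 0.542597
Weight by the priors:
  w_1·p_1 = 0.74 × 0.611078 = 0.452197
  w_2·p_2 = 0.26 × 0.542597 = 0.141075
Denominator: 0.452197 + 0.141075 = 0.593273
Responsibility of State 1: 0.452197 / 0.593273 ≈ 0.762

0.762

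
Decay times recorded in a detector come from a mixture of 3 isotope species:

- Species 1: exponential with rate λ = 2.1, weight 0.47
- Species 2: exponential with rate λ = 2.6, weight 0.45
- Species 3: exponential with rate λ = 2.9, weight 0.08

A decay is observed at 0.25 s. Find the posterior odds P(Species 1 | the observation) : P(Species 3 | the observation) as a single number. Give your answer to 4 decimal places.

Only the two components matter; the odds are (π_i f_i(x)) / (π_j f_j(x)).
Evaluate each component's likelihood at the observed value:
  p_1 = 1.24227
  p_2 = 1.35732
  p_3 = 1.40454
Odds = (0.47/0.08) × (1.24227/1.40454) = 5.875 × 0.884464 ≈ 5.1962

5.1962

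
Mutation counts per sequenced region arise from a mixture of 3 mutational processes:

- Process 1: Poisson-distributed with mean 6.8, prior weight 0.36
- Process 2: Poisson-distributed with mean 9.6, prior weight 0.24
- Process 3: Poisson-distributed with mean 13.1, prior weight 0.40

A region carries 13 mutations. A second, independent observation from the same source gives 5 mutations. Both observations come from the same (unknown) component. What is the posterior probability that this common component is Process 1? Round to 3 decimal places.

The responsibility of component k is π_k f_k(x) divided by Σ_j π_j f_j(x).
Since both observations come from the same component, the likelihood for component k is f_k(x₁)·f_k(x₂).
  p_1 = [e^(−6.8)·6.8^13/13! = 0.0118887] × [0.134946] = 0.00160433
  p_2 = [e^(−9.6)·9.6^13/13! = 0.0639762] × [0.0460201] = 0.0029442
  p_3 = [e^(−13.1)·13.1^13/13! = 0.109898] × [0.00657533] = 0.000722614
Prior × likelihood for each component:
  π_1·p_1 = 0.36 × 0.00160433 = 0.000577559
  π_2·p_2 = 0.24 × 0.0029442 = 0.000706607
  π_3·p_3 = 0.40 × 0.000722614 = 0.000289046
Evidence: 0.000577559 + 0.000706607 + 0.000289046 = 0.00157321
Responsibility of Process 1: 0.000577559 / 0.00157321 ≈ 0.367

0.367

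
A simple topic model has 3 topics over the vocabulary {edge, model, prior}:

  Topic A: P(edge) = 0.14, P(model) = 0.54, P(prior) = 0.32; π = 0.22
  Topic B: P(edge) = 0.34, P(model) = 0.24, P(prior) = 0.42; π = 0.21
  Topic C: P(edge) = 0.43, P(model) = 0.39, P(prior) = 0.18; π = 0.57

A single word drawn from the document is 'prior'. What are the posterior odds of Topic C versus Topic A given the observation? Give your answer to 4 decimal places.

1.4574

Posterior odds = (π_i f_i(x)) / (π_j f_j(x)); the normalising sum cancels.
Categorical probabilities:
  f_A = P(prior | comp) = 0.32
  f_B = P(prior | comp) = 0.42
  f_C = P(prior | comp) = 0.18
Odds = (0.57/0.22) × (0.18/0.32) = 2.59091 × 0.5625 ≈ 1.4574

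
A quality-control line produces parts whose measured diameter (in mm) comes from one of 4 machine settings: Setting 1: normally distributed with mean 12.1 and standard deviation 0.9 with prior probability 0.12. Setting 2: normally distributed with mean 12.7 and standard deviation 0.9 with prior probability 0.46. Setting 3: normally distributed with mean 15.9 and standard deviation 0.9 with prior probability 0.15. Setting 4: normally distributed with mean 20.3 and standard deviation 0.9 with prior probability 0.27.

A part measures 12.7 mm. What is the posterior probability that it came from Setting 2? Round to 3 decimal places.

0.827

By Bayes' theorem, P(k | x) = π_k f_k(x) / Σ_j π_j f_j(x).
Component likelihoods at x = 12.7 mm:
  p_1 = 0.354942
  p_2 = 0.443269
  p_3 = 0.000797072
  p_4 = 1.45276e-16
Prior × likelihood for each component:
  π_1·p_1 = 0.12 × 0.354942 = 0.0425931
  π_2·p_2 = 0.46 × 0.443269 = 0.203904
  π_3·p_3 = 0.15 × 0.000797072 = 0.000119561
  π_4·p_4 = 0.27 × 1.45276e-16 = 3.92244e-17
Marginal: 0.0425931 + 0.203904 + 0.000119561 + 3.92244e-17 = 0.246616
Responsibility of Setting 2: 0.203904 / 0.246616 ≈ 0.827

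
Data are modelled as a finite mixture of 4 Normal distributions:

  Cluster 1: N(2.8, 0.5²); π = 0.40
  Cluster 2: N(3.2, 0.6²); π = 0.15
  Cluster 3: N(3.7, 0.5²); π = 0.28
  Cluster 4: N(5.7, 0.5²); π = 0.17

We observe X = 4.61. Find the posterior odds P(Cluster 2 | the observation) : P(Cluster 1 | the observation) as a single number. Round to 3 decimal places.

13.843

Since P(k|x) ∝ w_k f_k(x), the posterior odds are w_i f_i(x) / (w_j f_j(x)).
Normal densities:
  f_1 = (1/(0.5·√(2π)))·exp(−(4.61−2.8)²/(2·0.5²)) = 0.797885·exp(-6.55220) = 0.00113856
  f_2 = (1/(0.6·√(2π)))·exp(−(4.61−3.2)²/(2·0.6²)) = 0.664904·exp(-2.76125) = 0.0420304
  f_3 = (1/(0.5·√(2π)))·exp(−(4.61−3.7)²/(2·0.5²)) = 0.797885·exp(-1.65620) = 0.152287
  f_4 = (1/(0.5·√(2π)))·exp(−(4.61−5.7)²/(2·0.5²)) = 0.797885·exp(-2.37620) = 0.0741258
Posterior odds = (w_2·f_2) / (w_1·f_1) = (0.15·0.0420304) / (0.40·0.00113856) = 0.00630455 / 0.000455424 ≈ 13.843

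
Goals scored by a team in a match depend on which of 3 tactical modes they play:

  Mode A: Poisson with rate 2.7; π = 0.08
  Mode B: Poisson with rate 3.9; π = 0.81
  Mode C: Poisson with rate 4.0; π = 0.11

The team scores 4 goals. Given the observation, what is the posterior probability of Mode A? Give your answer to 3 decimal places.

0.062

Posterior ∝ prior × likelihood, so P(k | x) ∝ π_k f_k(x); normalise over all components.
Evaluate each component's likelihood at the observed value:
  p_A = 0.148816
  p_B = 0.195119
  p_C = 0.195367
Multiply by the mixture weights:
  π_A·p_A = 0.08 × 0.148816 = 0.0119053
  π_B·p_B = 0.81 × 0.195119 = 0.158046
  π_C·p_C = 0.11 × 0.195367 = 0.0214903
Marginal: 0.0119053 + 0.158046 + 0.0214903 = 0.191442
Responsibility of Mode A: 0.0119053 / 0.191442 ≈ 0.062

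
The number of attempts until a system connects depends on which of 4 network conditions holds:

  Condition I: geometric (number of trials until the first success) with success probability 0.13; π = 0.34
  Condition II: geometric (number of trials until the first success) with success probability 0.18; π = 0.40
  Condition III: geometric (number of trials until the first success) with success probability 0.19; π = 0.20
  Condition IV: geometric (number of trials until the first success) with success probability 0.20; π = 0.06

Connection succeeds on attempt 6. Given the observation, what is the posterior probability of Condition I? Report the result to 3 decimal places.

P(component k | x) = P(Z=k)·f_k(x) / marginal(x), where marginal(x) = Σ_j P(Z=j)·f_j(x).
Geometric probabilities:
  L_I = 0.13·(1−0.13)^5 = 0.13·0.498421 = 0.0647947
  L_II = 0.18·(1−0.18)^5 = 0.18·0.37074 = 0.0667332
  L_III = 0.19·(1−0.19)^5 = 0.19·0.348678 = 0.0662489
  L_IV = 0.20·(1−0.20)^5 = 0.20·0.32768 = 0.065536
Prior × likelihood for each component:
  P(Z=I)·L_I = 0.34 × 0.0647947 = 0.0220302
  P(Z=II)·L_II = 0.40 × 0.0667332 = 0.0266933
  P(Z=III)·L_III = 0.20 × 0.0662489 = 0.0132498
  P(Z=IV)·L_IV = 0.06 × 0.065536 = 0.00393216
Evidence: 0.0220302 + 0.0266933 + 0.0132498 + 0.00393216 = 0.0659054
P(Condition I | the observation) = 0.0220302 / 0.0659054 ≈ 0.334

0.334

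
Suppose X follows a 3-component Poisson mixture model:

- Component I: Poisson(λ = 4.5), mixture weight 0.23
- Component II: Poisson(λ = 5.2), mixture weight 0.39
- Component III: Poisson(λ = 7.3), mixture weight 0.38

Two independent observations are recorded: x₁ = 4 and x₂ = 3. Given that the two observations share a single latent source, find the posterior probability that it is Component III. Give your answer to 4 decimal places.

Apply Bayes' rule: the posterior for each component is proportional to its prior times its likelihood at x.
Since both observations come from the same component, the likelihood for component k is f_k(x₁)·f_k(x₂).
  f_I = [e^(−4.5)·4.5^4/4! = 0.189808] × [0.168718] = 0.0320239
  f_II = [e^(−5.2)·5.2^4/4! = 0.168063] × [0.129279] = 0.0217269
  f_III = [e^(−7.3)·7.3^4/4! = 0.0799338] × [0.0437993] = 0.00350105
Unnormalised posteriors:
  π_I·f_I = 0.23 × 0.0320239 = 0.00736551
  π_II·f_II = 0.39 × 0.0217269 = 0.0084735
  π_III·f_III = 0.38 × 0.00350105 = 0.0013304
Marginal: 0.00736551 + 0.0084735 + 0.0013304 = 0.0171694
So the posterior for Component III is 0.0013304 / 0.0171694 ≈ 0.0775.

0.0775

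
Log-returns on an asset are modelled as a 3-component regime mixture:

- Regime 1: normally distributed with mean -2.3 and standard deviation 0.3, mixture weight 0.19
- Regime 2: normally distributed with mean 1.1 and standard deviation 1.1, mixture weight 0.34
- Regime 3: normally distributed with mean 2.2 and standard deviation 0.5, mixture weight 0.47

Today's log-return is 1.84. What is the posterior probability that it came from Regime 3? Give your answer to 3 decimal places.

By Bayes' theorem, P(k | x) = P(Z=k) f_k(x) / Σ_j P(Z=j) f_j(x).
Component likelihoods at x = 1.84:
  L_1 = 5.89207e-42
  L_2 = 0.289231
  L_3 = 0.615703
Multiply by the mixture weights:
  P(Z=1)·L_1 = 0.19 × 5.89207e-42 = 1.11949e-42
  P(Z=2)·L_2 = 0.34 × 0.289231 = 0.0983385
  P(Z=3)·L_3 = 0.47 × 0.615703 = 0.28938
Sum: 1.11949e-42 + 0.0983385 + 0.28938 = 0.387719
P(Regime 3 | 1.84) ≈ 0.746

0.746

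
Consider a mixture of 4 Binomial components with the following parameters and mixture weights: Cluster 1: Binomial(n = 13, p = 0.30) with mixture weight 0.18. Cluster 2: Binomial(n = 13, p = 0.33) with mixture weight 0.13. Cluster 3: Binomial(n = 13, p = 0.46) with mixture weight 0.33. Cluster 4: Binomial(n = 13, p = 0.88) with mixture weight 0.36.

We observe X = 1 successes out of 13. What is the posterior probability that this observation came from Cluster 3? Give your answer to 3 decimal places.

0.078

P(component k | x) = P(Z=k)·f_k(x) / marginal(x), where marginal(x) = Σ_j P(Z=j)·f_j(x).
Binomial probabilities:
  f_1 = 0.053981
  f_2 = 0.0351039
  f_3 = 0.00367643
  f_4 = 1.02e-10
Multiply by the mixture weights:
  P(Z=1)·f_1 = 0.18 × 0.053981 = 0.00971658
  P(Z=2)·f_2 = 0.13 × 0.0351039 = 0.0045635
  P(Z=3)·f_3 = 0.33 × 0.00367643 = 0.00121322
  P(Z=4)·f_4 = 0.36 × 1.02e-10 = 3.67201e-11
Denominator: 0.00971658 + 0.0045635 + 0.00121322 + 3.67201e-11 = 0.0154933
P(Cluster 3 | data) = 0.00121322 / 0.0154933 ≈ 0.078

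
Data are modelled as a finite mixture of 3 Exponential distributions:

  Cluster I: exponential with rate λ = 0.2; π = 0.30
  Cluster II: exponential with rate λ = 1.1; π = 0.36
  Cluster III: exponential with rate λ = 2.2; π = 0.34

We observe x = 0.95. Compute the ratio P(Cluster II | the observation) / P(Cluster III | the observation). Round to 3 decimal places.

Posterior odds = (w_i f_i(x)) / (w_j f_j(x)); the normalising sum cancels.
Exponential densities:
  p_I = 0.165392
  p_II = 0.386861
  p_III = 0.272112
Odds = (0.36/0.34) × (0.386861/0.272112) = 1.05882 × 1.4217 ≈ 1.505

1.505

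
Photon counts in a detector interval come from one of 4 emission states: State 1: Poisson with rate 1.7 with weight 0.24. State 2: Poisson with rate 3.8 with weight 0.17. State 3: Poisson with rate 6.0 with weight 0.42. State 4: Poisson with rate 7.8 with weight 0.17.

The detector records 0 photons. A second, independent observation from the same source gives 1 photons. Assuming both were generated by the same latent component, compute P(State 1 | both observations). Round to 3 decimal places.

0.976

P(component k | x) = π_k·f_k(x) / marginal(x), where marginal(x) = Σ_j π_j·f_j(x).
Since both observations come from the same component, the likelihood for component k is f_k(x₁)·f_k(x₂).
  f_1 = [e^(−1.7)·1.7^0/0! = 0.182684] × [0.310562] = 0.0567346
  f_2 = [e^(−3.8)·3.8^0/0! = 0.0223708] × [0.0850089] = 0.00190172
  f_3 = [e^(−6.0)·6.0^0/0! = 0.00247875] × [0.0148725] = 3.68653e-05
  f_4 = [e^(−7.8)·7.8^0/0! = 0.000409735] × [0.00319593] = 1.30949e-06
Multiply by the mixture weights:
  π_1·f_1 = 0.24 × 0.0567346 = 0.0136163
  π_2·f_2 = 0.17 × 0.00190172 = 0.000323292
  π_3·f_3 = 0.42 × 3.68653e-05 = 1.54834e-05
  π_4·f_4 = 0.17 × 1.30949e-06 = 2.22613e-07
Normaliser: 0.0136163 + 0.000323292 + 1.54834e-05 + 2.22613e-07 = 0.0139553
P(State 1 | data) ≈ 0.976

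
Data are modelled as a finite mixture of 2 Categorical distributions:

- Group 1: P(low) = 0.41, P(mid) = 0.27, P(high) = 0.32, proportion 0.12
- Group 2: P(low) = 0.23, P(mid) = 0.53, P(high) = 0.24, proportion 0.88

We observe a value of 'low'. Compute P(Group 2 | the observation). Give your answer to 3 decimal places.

0.804

Apply Bayes' rule: the posterior for each component is proportional to its prior times its likelihood at x.
Evaluate each component's likelihood at the observed value:
  p_1 = 0.41
  p_2 = 0.23
Unnormalised posteriors:
  w_1·p_1 = 0.12 × 0.41 = 0.0492
  w_2·p_2 = 0.88 × 0.23 = 0.2024
Denominator: 0.0492 + 0.2024 = 0.2516
P(Group 2 | the observation) ≈ 0.804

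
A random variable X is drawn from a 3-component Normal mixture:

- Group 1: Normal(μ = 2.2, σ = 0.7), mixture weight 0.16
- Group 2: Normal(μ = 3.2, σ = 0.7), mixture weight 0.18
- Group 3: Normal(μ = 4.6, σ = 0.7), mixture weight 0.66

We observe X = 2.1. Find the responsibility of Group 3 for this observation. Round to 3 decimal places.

By Bayes' theorem, P(k | x) = w_k f_k(x) / Σ_j w_j f_j(x).
Evaluate each component's likelihood at the observed value:
  L_1 = 0.564132
  L_2 = 0.165803
  L_3 = 0.000968449
Unnormalised posteriors:
  w_1·L_1 = 0.16 × 0.564132 = 0.0902611
  w_2·L_2 = 0.18 × 0.165803 = 0.0298445
  w_3·L_3 = 0.66 × 0.000968449 = 0.000639176
Normaliser: 0.0902611 + 0.0298445 + 0.000639176 = 0.120745
So the posterior for Group 3 is 0.000639176 / 0.120745 ≈ 0.005.

0.005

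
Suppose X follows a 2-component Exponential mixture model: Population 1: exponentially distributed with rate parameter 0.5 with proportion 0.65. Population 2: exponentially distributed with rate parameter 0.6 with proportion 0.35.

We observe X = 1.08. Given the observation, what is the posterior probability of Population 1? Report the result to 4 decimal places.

P(component k | x) = P(Z=k)·f_k(x) / marginal(x), where marginal(x) = Σ_j P(Z=j)·f_j(x).
Evaluate each component's likelihood at the observed value:
  p_1 = 0.5·e^(−0.5·1.08) = 0.5·e^(−0.5400) = 0.291374
  p_2 = 0.6·e^(−0.6·1.08) = 0.6·e^(−0.6480) = 0.313855
Unnormalised posteriors:
  P(Z=1)·p_1 = 0.65 × 0.291374 = 0.189393
  P(Z=2)·p_2 = 0.35 × 0.313855 = 0.109849
Marginal: 0.189393 + 0.109849 = 0.299242
So the posterior for Population 1 is 0.189393 / 0.299242 ≈ 0.6329.

0.6329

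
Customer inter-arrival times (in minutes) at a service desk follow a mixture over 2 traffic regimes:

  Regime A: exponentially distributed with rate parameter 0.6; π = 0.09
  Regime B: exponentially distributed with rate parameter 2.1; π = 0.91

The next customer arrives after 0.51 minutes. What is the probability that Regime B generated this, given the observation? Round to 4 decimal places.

Posterior ∝ prior × likelihood, so P(k | x) ∝ π_k f_k(x); normalise over all components.
Component likelihoods at x = 0.51 minutes:
  L_A = 0.6·e^(−0.6·0.51) = 0.6·e^(−0.3060) = 0.441832
  L_B = 2.1·e^(−2.1·0.51) = 2.1·e^(−1.0710) = 0.719598
Multiply by the mixture weights:
  π_A·L_A = 0.09 × 0.441832 = 0.0397649
  π_B·L_B = 0.91 × 0.719598 = 0.654834
Sum: 0.0397649 + 0.654834 = 0.694599
P(Regime B | the observation) ≈ 0.9428

0.9428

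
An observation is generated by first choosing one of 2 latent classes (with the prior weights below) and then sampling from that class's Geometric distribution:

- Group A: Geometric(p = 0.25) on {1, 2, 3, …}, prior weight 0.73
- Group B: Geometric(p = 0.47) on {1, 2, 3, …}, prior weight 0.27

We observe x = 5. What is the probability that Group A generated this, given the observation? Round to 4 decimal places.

P(component k | x) = P(Z=k)·f_k(x) / marginal(x), where marginal(x) = Σ_j P(Z=j)·f_j(x).
Evaluate each component's likelihood at the observed value:
  p_A = 0.25·(1−0.25)^4 = 0.25·0.316406 = 0.0791016
  p_B = 0.47·(1−0.47)^4 = 0.47·0.0789048 = 0.0370853
Prior × likelihood for each component:
  P(Z=A)·p_A = 0.73 × 0.0791016 = 0.0577441
  P(Z=B)·p_B = 0.27 × 0.0370853 = 0.010013
Sum: 0.0577441 + 0.010013 = 0.0677572
Responsibility of Group A: 0.0577441 / 0.0677572 ≈ 0.8522

0.8522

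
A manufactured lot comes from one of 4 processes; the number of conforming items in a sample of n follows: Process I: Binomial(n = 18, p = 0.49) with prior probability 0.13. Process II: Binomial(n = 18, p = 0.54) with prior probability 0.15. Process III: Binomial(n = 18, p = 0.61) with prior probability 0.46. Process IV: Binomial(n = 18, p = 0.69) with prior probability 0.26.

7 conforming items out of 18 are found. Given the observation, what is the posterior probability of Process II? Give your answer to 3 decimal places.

The responsibility of component k is π_k f_k(x) divided by Σ_j π_j f_j(x).
Binomial probabilities:
  p_I = 0.131039
  p_II = 0.0831471
  p_III = 0.0317522
  p_IV = 0.00602112
Weight by the priors:
  π_I·p_I = 0.13 × 0.131039 = 0.017035
  π_II·p_II = 0.15 × 0.0831471 = 0.0124721
  π_III·p_III = 0.46 × 0.0317522 = 0.014606
  π_IV·p_IV = 0.26 × 0.00602112 = 0.00156549
Normaliser: 0.017035 + 0.0124721 + 0.014606 + 0.00156549 = 0.0456786
P(Process II | data) = 0.0124721 / 0.0456786 ≈ 0.273

0.273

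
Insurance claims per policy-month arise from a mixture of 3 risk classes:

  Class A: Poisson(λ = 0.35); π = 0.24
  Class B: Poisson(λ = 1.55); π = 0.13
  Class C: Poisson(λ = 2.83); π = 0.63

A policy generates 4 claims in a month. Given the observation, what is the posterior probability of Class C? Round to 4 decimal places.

P(component k | x) = π_k·f_k(x) / marginal(x), where marginal(x) = Σ_j π_j·f_j(x).
Poisson probabilities:
  L_A = 0.000440614
  L_B = 0.0510457
  L_C = 0.157718
Prior × likelihood for each component:
  π_A·L_A = 0.24 × 0.000440614 = 0.000105747
  π_B·L_B = 0.13 × 0.0510457 = 0.00663594
  π_C·L_C = 0.63 × 0.157718 = 0.0993623
Denominator: 0.000105747 + 0.00663594 + 0.0993623 = 0.106104
P(Class C | data) = 0.0993623 / 0.106104 ≈ 0.9365

0.9365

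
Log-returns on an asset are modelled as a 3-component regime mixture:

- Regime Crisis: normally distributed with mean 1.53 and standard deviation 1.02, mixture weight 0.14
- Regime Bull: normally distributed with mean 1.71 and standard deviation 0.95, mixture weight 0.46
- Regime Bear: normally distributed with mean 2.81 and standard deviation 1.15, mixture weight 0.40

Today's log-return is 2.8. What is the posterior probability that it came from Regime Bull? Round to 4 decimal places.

0.3789

Apply Bayes' rule: the posterior for each component is proportional to its prior times its likelihood at x.
Component likelihoods at x = 2.8:
  L_Crisis = 0.180166
  L_Bull = 0.217431
  L_Bear = 0.346893
Unnormalised posteriors:
  π_Crisis·L_Crisis = 0.14 × 0.180166 = 0.0252233
  π_Bull·L_Bull = 0.46 × 0.217431 = 0.100018
  π_Bear·L_Bear = 0.40 × 0.346893 = 0.138757
Normaliser: 0.0252233 + 0.100018 + 0.138757 = 0.263999
Responsibility of Regime Bull: 0.100018 / 0.263999 ≈ 0.3789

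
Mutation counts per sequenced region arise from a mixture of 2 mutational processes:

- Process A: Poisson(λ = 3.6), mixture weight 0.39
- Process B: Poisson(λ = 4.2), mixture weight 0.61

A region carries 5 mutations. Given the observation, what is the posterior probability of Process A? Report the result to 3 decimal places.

0.350

By Bayes' theorem, P(k | x) = P(Z=k) f_k(x) / Σ_j P(Z=j) f_j(x).
Poisson probabilities:
  f_A = 0.13768
  f_B = 0.163316
Unnormalised posteriors:
  P(Z=A)·f_A = 0.39 × 0.13768 = 0.0536952
  P(Z=B)·f_B = 0.61 × 0.163316 = 0.0996227
Sum: 0.0536952 + 0.0996227 = 0.153318
P(Process A | 5 mutations) ≈ 0.350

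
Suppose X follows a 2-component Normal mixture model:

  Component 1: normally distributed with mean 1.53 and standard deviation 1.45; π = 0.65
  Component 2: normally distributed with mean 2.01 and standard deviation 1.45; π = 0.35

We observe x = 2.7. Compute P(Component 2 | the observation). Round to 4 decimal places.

0.3997

Apply Bayes' rule: the posterior for each component is proportional to its prior times its likelihood at x.
Normal densities:
  f_1 = (1/(1.45·√(2π)))·exp(−(2.7−1.53)²/(2·1.45²)) = 0.275133·exp(-0.32554) = 0.198683
  f_2 = (1/(1.45·√(2π)))·exp(−(2.7−2.01)²/(2·1.45²)) = 0.275133·exp(-0.11322) = 0.24568
Prior × likelihood for each component:
  π_1·f_1 = 0.65 × 0.198683 = 0.129144
  π_2·f_2 = 0.35 × 0.24568 = 0.0859881
Marginal: 0.129144 + 0.0859881 = 0.215132
P(Component 2 | x) ≈ 0.3997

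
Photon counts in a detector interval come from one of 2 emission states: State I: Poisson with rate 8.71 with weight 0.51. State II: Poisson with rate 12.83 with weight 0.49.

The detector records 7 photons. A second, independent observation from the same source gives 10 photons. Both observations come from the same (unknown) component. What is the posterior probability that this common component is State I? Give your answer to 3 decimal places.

The responsibility of component k is π_k f_k(x) divided by Σ_j π_j f_j(x).
Since both observations come from the same component, the likelihood for component k is f_k(x₁)·f_k(x₂).
  L_I = [0.124449] × [0.114212] = 0.0142136
  L_II = [0.0304199] × [0.0892289] = 0.00271433
Multiply by the mixture weights:
  π_I·L_I = 0.51 × 0.0142136 = 0.00724895
  π_II·L_II = 0.49 × 0.00271433 = 0.00133002
Evidence: 0.00724895 + 0.00133002 = 0.00857898
Responsibility of State I: 0.00724895 / 0.00857898 ≈ 0.845

0.845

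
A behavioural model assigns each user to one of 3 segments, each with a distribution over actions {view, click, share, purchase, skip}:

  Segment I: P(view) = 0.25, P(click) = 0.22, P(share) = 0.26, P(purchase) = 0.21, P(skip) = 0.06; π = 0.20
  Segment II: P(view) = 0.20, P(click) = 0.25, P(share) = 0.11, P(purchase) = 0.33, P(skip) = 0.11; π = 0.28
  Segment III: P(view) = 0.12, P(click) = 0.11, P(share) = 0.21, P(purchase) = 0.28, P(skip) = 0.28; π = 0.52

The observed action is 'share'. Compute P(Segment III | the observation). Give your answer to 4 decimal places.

0.5687

By Bayes' theorem, P(k | x) = w_k f_k(x) / Σ_j w_j f_j(x).
Evaluate each component's likelihood at the observed value:
  f_I = 0.26
  f_II = 0.11
  f_III = 0.21
Multiply by the mixture weights:
  w_I·f_I = 0.20 × 0.26 = 0.052
  w_II·f_II = 0.28 × 0.11 = 0.0308
  w_III·f_III = 0.52 × 0.21 = 0.1092
Normaliser: 0.052 + 0.0308 + 0.1092 = 0.192
So the posterior for Segment III is 0.1092 / 0.192 ≈ 0.5687.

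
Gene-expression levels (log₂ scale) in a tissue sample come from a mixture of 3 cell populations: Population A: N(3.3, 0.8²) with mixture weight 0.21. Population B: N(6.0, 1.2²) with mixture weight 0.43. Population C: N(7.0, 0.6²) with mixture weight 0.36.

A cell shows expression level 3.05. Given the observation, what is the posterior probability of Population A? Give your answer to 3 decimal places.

By Bayes' theorem, P(k | x) = P(Z=k) f_k(x) / Σ_j P(Z=j) f_j(x).
Normal densities:
  p_A = 0.474913
  p_B = 0.0161965
  p_C = 2.57951e-10
Multiply by the mixture weights:
  P(Z=A)·p_A = 0.21 × 0.474913 = 0.0997318
  P(Z=B)·p_B = 0.43 × 0.0161965 = 0.00696449
  P(Z=C)·p_C = 0.36 × 2.57951e-10 = 9.28623e-11
Evidence: 0.0997318 + 0.00696449 + 9.28623e-11 = 0.106696
P(Population A | the observation) ≈ 0.935

0.935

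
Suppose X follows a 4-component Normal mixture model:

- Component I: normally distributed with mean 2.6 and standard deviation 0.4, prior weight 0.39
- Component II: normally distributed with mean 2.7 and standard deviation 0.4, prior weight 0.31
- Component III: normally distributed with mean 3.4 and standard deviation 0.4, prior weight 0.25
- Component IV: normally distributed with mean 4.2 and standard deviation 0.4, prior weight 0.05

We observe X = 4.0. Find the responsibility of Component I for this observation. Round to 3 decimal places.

By Bayes' theorem, P(k | x) = π_k f_k(x) / Σ_j π_j f_j(x).
Component likelihoods at x = 4.0:
  L_I = 0.00218171
  L_II = 0.00507262
  L_III = 0.323794
  L_IV = 0.880163
Multiply by the mixture weights:
  π_I·L_I = 0.39 × 0.00218171 = 0.000850866
  π_II·L_II = 0.31 × 0.00507262 = 0.00157251
  π_III·L_III = 0.25 × 0.323794 = 0.0809485
  π_IV·L_IV = 0.05 × 0.880163 = 0.0440082
Evidence: 0.000850866 + 0.00157251 + 0.0809485 + 0.0440082 = 0.12738
So the posterior for Component I is 0.000850866 / 0.12738 ≈ 0.007.

0.007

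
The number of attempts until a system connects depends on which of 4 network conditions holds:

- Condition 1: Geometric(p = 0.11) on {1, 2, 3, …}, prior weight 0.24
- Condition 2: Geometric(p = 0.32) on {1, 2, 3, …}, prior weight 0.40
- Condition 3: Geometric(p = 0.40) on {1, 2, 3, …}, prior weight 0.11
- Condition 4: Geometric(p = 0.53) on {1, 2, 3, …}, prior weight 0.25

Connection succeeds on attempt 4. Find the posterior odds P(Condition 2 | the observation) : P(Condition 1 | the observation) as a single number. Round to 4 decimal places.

The posterior odds equal the prior odds times the likelihood ratio: (P(Z=i)/P(Z=j))·(f_i(x)/f_j(x)).
Component likelihoods at x = 4:
  L_1 = 0.0775466
  L_2 = 0.100618
  L_3 = 0.0864
  L_4 = 0.0550262
0.0402473 / 0.0186112 ≈ 2.1625

2.1625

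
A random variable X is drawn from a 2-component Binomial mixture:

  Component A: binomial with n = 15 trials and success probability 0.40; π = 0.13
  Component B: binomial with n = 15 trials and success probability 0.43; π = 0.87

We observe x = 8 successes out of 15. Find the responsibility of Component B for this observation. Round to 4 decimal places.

Posterior ∝ prior × likelihood, so P(k | x) ∝ w_k f_k(x); normalise over all components.
Evaluate each component's likelihood at the observed value:
  f_A = C(15,8)·0.40^8·0.60^7 = 6435·0.00065536·0.0279936 = 0.118056
  f_B = C(15,8)·0.43^8·0.57^7 = 6435·0.00116882·0.019549 = 0.147035
Unnormalised posteriors:
  w_A·f_A = 0.13 × 0.118056 = 0.0153473
  w_B·f_B = 0.87 × 0.147035 = 0.12792
Denominator: 0.0153473 + 0.12792 = 0.143268
Responsibility of Component B: 0.12792 / 0.143268 ≈ 0.8929

0.8929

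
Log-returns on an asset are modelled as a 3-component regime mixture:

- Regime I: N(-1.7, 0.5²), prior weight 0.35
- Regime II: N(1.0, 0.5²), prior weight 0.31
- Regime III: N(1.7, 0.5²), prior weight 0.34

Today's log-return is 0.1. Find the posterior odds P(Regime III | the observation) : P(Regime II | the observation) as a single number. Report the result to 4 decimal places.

0.0331

Only the two components matter; the odds are (P(Z=i) f_i(x)) / (P(Z=j) f_j(x)).
Evaluate each component's likelihood at the observed value:
  f_I = 0.0012238
  f_II = 0.1579
  f_III = 0.00476818
Odds = (0.34/0.31) × (0.00476818/0.1579) = 1.09677 × 0.0301974 ≈ 0.0331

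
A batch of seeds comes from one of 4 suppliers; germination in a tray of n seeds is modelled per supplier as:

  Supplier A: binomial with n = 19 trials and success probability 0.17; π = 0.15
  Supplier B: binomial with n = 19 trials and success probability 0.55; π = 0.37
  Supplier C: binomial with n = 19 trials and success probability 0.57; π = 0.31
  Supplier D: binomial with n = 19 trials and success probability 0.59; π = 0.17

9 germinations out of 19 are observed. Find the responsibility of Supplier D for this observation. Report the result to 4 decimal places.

0.1639

Posterior ∝ prior × likelihood, so P(k | x) ∝ π_k f_k(x); normalise over all components.
Component likelihoods at x = 9 germinations out of 19:
  p_A = C(19,9)·0.17^9·0.83^10 = 92378·1.18588e-07·0.15516 = 0.00169977
  p_B = C(19,9)·0.55^9·0.45^10 = 92378·0.00460537·0.000340506 = 0.144863
  p_C = C(19,9)·0.57^9·0.43^10 = 92378·0.00635146·0.000216115 = 0.126802
  p_D = C(19,9)·0.59^9·0.41^10 = 92378·0.008663·0.000134227 = 0.107418
Weight by the priors:
  π_A·p_A = 0.15 × 0.00169977 = 0.000254965
  π_B·p_B = 0.37 × 0.144863 = 0.0535994
  π_C·p_C = 0.31 × 0.126802 = 0.0393087
  π_D·p_D = 0.17 × 0.107418 = 0.018261
Evidence: 0.000254965 + 0.0535994 + 0.0393087 + 0.018261 = 0.111424
Responsibility of Supplier D: 0.018261 / 0.111424 ≈ 0.1639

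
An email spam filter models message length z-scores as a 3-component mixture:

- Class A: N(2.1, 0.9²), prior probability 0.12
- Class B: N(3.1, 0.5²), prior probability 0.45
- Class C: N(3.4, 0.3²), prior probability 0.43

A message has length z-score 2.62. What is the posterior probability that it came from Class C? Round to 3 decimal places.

P(component k | x) = π_k·f_k(x) / marginal(x), where marginal(x) = Σ_j π_j·f_j(x).
Component likelihoods at x = 2.62:
  f_A = (1/(0.9·√(2π)))·exp(−(2.62−2.1)²/(2·0.9²)) = 0.443269·exp(-0.16691) = 0.375127
  f_B = (1/(0.5·√(2π)))·exp(−(2.62−3.1)²/(2·0.5²)) = 0.797885·exp(-0.46080) = 0.503289
  f_C = (1/(0.3·√(2π)))·exp(−(2.62−3.4)²/(2·0.3²)) = 1.329808·exp(-3.38000) = 0.0452766
Prior × likelihood for each component:
  π_A·f_A = 0.12 × 0.375127 = 0.0450152
  π_B·f_B = 0.45 × 0.503289 = 0.22648
  π_C·f_C = 0.43 × 0.0452766 = 0.0194689
Denominator: 0.0450152 + 0.22648 + 0.0194689 = 0.290964
So the posterior for Class C is 0.0194689 / 0.290964 ≈ 0.067.

0.067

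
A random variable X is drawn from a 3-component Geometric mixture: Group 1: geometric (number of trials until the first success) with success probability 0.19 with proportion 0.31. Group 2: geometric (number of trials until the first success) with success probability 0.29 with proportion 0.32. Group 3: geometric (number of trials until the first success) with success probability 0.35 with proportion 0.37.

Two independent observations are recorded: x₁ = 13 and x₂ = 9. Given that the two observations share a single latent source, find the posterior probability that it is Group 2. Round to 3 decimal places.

0.141

The responsibility of component k is π_k f_k(x) divided by Σ_j π_j f_j(x).
Since both observations come from the same component, the likelihood for component k is f_k(x₁)·f_k(x₂).
  L_1 = [0.0151556] × [0.0352074] = 0.00053359
  L_2 = [0.00475881] × [0.0187269] = 8.91175e-05
  L_3 = [0.0019908] × [0.0111526] = 2.22026e-05
Weight by the priors:
  π_1·L_1 = 0.31 × 0.00053359 = 0.000165413
  π_2·L_2 = 0.32 × 8.91175e-05 = 2.85176e-05
  π_3·L_3 = 0.37 × 2.22026e-05 = 8.21495e-06
Denominator: 0.000165413 + 2.85176e-05 + 8.21495e-06 = 0.000202145
So the posterior for Group 2 is 2.85176e-05 / 0.000202145 ≈ 0.141.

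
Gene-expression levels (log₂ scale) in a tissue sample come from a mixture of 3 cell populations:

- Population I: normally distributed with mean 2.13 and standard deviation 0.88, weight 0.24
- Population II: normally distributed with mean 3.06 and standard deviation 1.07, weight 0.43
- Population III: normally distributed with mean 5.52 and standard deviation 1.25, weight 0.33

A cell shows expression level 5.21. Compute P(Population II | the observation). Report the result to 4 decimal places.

0.1722

By Bayes' theorem, P(k | x) = w_k f_k(x) / Σ_j w_j f_j(x).
Evaluate each component's likelihood at the observed value:
  p_I = (1/(0.88·√(2π)))·exp(−(5.21−2.13)²/(2·0.88²)) = 0.453344·exp(-6.12500) = 0.000991685
  p_II = (1/(1.07·√(2π)))·exp(−(5.21−3.06)²/(2·1.07²)) = 0.372843·exp(-2.01874) = 0.0495223
  p_III = (1/(1.25·√(2π)))·exp(−(5.21−5.52)²/(2·1.25²)) = 0.319154·exp(-0.03075) = 0.309489
Unnormalised posteriors:
  w_I·p_I = 0.24 × 0.000991685 = 0.000238004
  w_II·p_II = 0.43 × 0.0495223 = 0.0212946
  w_III·p_III = 0.33 × 0.309489 = 0.102131
Normaliser: 0.000238004 + 0.0212946 + 0.102131 = 0.123664
P(Population II | x) ≈ 0.1722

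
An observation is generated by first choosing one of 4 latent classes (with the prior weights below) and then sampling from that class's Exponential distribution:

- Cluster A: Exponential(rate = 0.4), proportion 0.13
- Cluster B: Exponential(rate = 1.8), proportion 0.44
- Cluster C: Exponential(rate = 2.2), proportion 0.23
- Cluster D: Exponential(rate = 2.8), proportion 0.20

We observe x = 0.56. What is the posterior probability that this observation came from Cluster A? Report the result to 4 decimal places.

Apply Bayes' rule: the posterior for each component is proportional to its prior times its likelihood at x.
Evaluate each component's likelihood at the observed value:
  f_A = 0.4·e^(−0.4·0.56) = 0.4·e^(−0.2240) = 0.319726
  f_B = 1.8·e^(−1.8·0.56) = 1.8·e^(−1.0080) = 0.656907
  f_C = 2.2·e^(−2.2·0.56) = 2.2·e^(−1.2320) = 0.641759
  f_D = 2.8·e^(−2.8·0.56) = 2.8·e^(−1.5680) = 0.583693
Prior × likelihood for each component:
  π_A·f_A = 0.13 × 0.319726 = 0.0415644
  π_B·f_B = 0.44 × 0.656907 = 0.289039
  π_C·f_C = 0.23 × 0.641759 = 0.147605
  π_D·f_D = 0.20 × 0.583693 = 0.116739
Sum: 0.0415644 + 0.289039 + 0.147605 + 0.116739 = 0.594946
P(Cluster A | x) = 0.0415644 / 0.594946 ≈ 0.0699

0.0699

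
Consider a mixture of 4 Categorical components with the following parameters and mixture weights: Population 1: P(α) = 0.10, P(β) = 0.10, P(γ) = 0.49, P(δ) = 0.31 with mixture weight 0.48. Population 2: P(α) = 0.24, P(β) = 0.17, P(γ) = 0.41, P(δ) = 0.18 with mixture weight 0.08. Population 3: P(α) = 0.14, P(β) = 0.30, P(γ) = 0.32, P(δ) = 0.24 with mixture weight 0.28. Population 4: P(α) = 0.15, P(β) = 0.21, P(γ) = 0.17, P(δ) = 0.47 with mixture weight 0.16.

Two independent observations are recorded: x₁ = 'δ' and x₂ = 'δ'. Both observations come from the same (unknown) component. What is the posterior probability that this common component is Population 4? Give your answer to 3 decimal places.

0.353

Posterior ∝ prior × likelihood, so P(k | x) ∝ π_k f_k(x); normalise over all components.
Since both observations come from the same component, the likelihood for component k is f_k(x₁)·f_k(x₂).
  p_1 = [0.31] × [0.31] = 0.0961
  p_2 = [0.18] × [0.18] = 0.0324
  p_3 = [0.24] × [0.24] = 0.0576
  p_4 = [0.47] × [0.47] = 0.2209
Weight by the priors:
  π_1·p_1 = 0.48 × 0.0961 = 0.046128
  π_2·p_2 = 0.08 × 0.0324 = 0.002592
  π_3·p_3 = 0.28 × 0.0576 = 0.016128
  π_4·p_4 = 0.16 × 0.2209 = 0.035344
Sum: 0.046128 + 0.002592 + 0.016128 + 0.035344 = 0.100192
So the posterior for Population 4 is 0.035344 / 0.100192 ≈ 0.353.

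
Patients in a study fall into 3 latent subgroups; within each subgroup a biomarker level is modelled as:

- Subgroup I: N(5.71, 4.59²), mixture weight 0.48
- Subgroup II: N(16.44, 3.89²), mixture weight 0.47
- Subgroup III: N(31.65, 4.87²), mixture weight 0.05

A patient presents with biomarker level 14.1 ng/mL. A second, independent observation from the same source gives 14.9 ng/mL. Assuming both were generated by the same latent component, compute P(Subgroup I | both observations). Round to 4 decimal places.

0.0235

By Bayes' theorem, P(k | x) = P(Z=k) f_k(x) / Σ_j P(Z=j) f_j(x).
Since both observations come from the same component, the likelihood for component k is f_k(x₁)·f_k(x₂).
  L_I = [(1/(4.59·√(2π)))·exp(−(14.1−5.71)²/(2·4.59²)) = 0.086916·exp(-1.67058) = 0.016352] × [0.0117116] = 0.000191508
  L_II = [(1/(3.89·√(2π)))·exp(−(14.1−16.44)²/(2·3.89²)) = 0.102556·exp(-0.18093) = 0.0855825] × [0.0948261] = 0.00811545
  L_III = [(1/(4.87·√(2π)))·exp(−(14.1−31.65)²/(2·4.87²)) = 0.081918·exp(-6.49331) = 0.000123986] × [0.000221109] = 2.74143e-08
Weight by the priors:
  P(Z=I)·L_I = 0.48 × 0.000191508 = 9.19238e-05
  P(Z=II)·L_II = 0.47 × 0.00811545 = 0.00381426
  P(Z=III)·L_III = 0.05 × 2.74143e-08 = 1.37072e-09
Marginal: 9.19238e-05 + 0.00381426 + 1.37072e-09 = 0.00390619
P(Subgroup I | x₁,x₂) ≈ 0.0235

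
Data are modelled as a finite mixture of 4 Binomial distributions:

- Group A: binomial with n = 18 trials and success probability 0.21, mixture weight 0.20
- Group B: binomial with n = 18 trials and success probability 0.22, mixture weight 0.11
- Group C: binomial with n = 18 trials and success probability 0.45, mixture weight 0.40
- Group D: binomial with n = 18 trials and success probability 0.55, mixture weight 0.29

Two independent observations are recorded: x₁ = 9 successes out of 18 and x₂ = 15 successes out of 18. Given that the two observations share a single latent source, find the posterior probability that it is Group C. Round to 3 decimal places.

By Bayes' theorem, P(k | x) = P(Z=k) f_k(x) / Σ_j P(Z=j) f_j(x).
Since both observations come from the same component, the likelihood for component k is f_k(x₁)·f_k(x₂).
  L_A = [C(18,9)·0.21^9·0.79^9 = 48620·7.9428e-07·0.119852 = 0.00462842] × [2.7407e-08] = 1.26851e-10
  L_B = [C(18,9)·0.22^9·0.78^9 = 48620·1.20727e-06·0.106869 = 0.00627293] × [5.30047e-08] = 3.32495e-10
  L_C = [C(18,9)·0.45^9·0.55^9 = 48620·0.000756681·0.00460537 = 0.169431] × [0.000853033] = 0.00014453
  L_D = [C(18,9)·0.55^9·0.45^9 = 48620·0.00460537·0.000756681 = 0.169431] × [0.00947912] = 0.00160605
Unnormalised posteriors:
  P(Z=A)·L_A = 0.20 × 1.26851e-10 = 2.53702e-11
  P(Z=B)·L_B = 0.11 × 3.32495e-10 = 3.65744e-11
  P(Z=C)·L_C = 0.40 × 0.00014453 = 5.7812e-05
  P(Z=D)·L_D = 0.29 × 0.00160605 = 0.000465755
Denominator: 2.53702e-11 + 3.65744e-11 + 5.7812e-05 + 0.000465755 = 0.000523567
So the posterior for Group C is 5.7812e-05 / 0.000523567 ≈ 0.110.

0.110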